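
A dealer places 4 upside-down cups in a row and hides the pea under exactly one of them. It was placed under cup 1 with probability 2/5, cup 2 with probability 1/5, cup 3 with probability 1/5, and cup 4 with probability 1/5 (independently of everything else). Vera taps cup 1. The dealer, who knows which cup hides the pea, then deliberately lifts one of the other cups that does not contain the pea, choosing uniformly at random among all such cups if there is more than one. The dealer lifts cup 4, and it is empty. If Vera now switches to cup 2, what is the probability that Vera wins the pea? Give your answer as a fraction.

3/10

Consider each possible location of the pea in turn.
If it is under cup 1 (prior 2/5): the dealer has 3 equally likely choices, so probability 1/3; weight (2/5)·(1/3) = 2/15.
If it is under either of cups 2 and 3 (prior 1/5 each): the dealer has 2 equally likely choices, so probability 1/2; weight (1/5)·(1/2) = 1/10 each.
If it is under cup 4 (prior 1/5): the dealer opened cup 4, so this case is ruled out; weight (1/5)·0 = 0.
The weights sum to 1/3.
So P(the pea under cup 2 | the dealer opened cup 4) = (1/10) / (1/3) = 3/10.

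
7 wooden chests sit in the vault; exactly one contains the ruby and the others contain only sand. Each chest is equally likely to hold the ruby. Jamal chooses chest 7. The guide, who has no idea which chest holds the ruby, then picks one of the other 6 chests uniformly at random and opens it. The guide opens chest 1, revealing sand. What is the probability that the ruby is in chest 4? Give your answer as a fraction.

1/6

Because the guide chose which chest to open without knowing where the ruby is, the choice is independent of the prize location. Learning that chest 1 does not hold the ruby simply rules out that one location and leaves the remaining 6 chests still equally likely by symmetry.
So P(the ruby in chest 4) = 1/6.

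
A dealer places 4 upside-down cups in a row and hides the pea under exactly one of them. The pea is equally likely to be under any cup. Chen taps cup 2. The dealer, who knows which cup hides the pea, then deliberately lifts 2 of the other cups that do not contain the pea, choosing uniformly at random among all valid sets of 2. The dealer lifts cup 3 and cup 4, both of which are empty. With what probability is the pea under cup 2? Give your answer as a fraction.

1/4

Condition on the true location of the pea.
If it is under cup 1 (prior 1/4): the dealer has no choice, probability 1; weight (1/4)·1 = 1/4.
If it is under cup 2 (prior 1/4): the dealer has 3 equally likely choices, so probability 1/3; weight (1/4)·(1/3) = 1/12.
If it is under either of cups 3 and 4 (prior 1/4 each): that cup was opened and seen not to hold the prize — ruled out; weight (1/4)·0 = 0 each.
The weights sum to 1/3.
So P(the pea under cup 2 | the dealer opened cup 3 and cup 4) = (1/12) / (1/3) = 1/4.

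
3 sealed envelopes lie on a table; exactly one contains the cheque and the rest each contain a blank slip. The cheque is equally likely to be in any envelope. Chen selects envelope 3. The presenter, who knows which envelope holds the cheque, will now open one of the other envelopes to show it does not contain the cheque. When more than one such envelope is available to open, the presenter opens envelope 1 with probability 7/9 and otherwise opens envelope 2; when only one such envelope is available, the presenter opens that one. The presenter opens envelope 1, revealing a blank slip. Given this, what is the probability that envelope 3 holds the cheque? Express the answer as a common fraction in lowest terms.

7/16

Apply Bayes' rule, conditioning on where the cheque actually is.
If it is in envelope 1 (prior 1/3): the presenter opened envelope 1, so this case is ruled out; weight (1/3)·0 = 0.
If it is in envelope 2 (prior 1/3): only envelope 1 is available, probability 1; weight (1/3)·1 = 1/3.
If it is in envelope 3 (prior 1/3): envelope 1 is available, opened with probability 7/9; weight (1/3)·(7/9) = 7/27.
The weights sum to 16/27.
So P(the cheque in envelope 3 | the presenter opened envelope 1) = (7/27) / (16/27) = 7/16.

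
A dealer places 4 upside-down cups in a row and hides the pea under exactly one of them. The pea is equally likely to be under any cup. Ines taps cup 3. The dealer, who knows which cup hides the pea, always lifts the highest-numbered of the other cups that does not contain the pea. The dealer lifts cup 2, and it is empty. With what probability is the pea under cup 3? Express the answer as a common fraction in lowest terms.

Consider each possible location of the pea in turn.
If it is under either of cups 1 and 3 (prior 1/4 each): the dealer would have opened cup 4 instead, probability 0; weight (1/4)·0 = 0 each.
If it is under cup 2 (prior 1/4): the dealer opened cup 2, so this case is ruled out; weight (1/4)·0 = 0.
If it is under cup 4 (prior 1/4): cup 2 is the highest-numbered option available, probability 1; weight (1/4)·1 = 1/4.
The weights sum to 1/4.
So P(the pea under cup 3 | the dealer opened cup 2) = 0 / (1/4) = 0.

0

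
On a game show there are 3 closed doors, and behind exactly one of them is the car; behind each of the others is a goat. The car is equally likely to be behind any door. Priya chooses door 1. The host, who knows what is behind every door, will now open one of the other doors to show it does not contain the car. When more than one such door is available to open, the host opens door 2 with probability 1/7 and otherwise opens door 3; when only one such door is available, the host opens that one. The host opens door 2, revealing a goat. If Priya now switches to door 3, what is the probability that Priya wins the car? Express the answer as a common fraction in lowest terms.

7/8

Consider each possible location of the car in turn.
If it is behind door 1 (prior 1/3): door 2 is available, opened with probability 1/7; weight (1/3)·(1/7) = 1/21.
If it is behind door 2 (prior 1/3): the host opened door 2, so this case is ruled out; weight (1/3)·0 = 0.
If it is behind door 3 (prior 1/3): only door 2 is available, probability 1; weight (1/3)·1 = 1/3.
The weights sum to 8/21.
So P(the car behind door 3 | the host opened door 2) = (1/3) / (8/21) = 7/8.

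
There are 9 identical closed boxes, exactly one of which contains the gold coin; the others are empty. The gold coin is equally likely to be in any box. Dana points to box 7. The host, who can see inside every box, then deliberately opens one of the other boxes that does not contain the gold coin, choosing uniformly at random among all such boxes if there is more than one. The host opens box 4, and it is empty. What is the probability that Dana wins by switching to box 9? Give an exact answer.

Condition on the true location of the gold coin.
If it is in any of boxes 1, 2, 3, 5, 6, 8, and 9 (prior 1/9 each): the host has 7 equally likely choices, so probability 1/7; weight (1/9)·(1/7) = 1/63 each.
If it is in box 4 (prior 1/9): the host opened box 4, so this case is ruled out; weight (1/9)·0 = 0.
If it is in box 7 (prior 1/9): the host has 8 equally likely choices, so probability 1/8; weight (1/9)·(1/8) = 1/72.
The weights sum to 1/8.
So P(the gold coin in box 9 | the host opened box 4) = (1/63) / (1/8) = 8/63.

8/63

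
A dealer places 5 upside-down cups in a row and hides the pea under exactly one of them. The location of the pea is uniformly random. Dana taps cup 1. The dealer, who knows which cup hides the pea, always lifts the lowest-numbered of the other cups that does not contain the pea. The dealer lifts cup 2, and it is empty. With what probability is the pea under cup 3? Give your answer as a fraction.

Apply Bayes' rule, conditioning on where the pea actually is.
If it is under any of cups 1, 3, 4, and 5 (prior 1/5 each): cup 2 is the lowest-numbered option available, probability 1; weight (1/5)·1 = 1/5 each.
If it is under cup 2 (prior 1/5): the dealer opened cup 2, so this case is ruled out; weight (1/5)·0 = 0.
The weights sum to 4/5.
So P(the pea under cup 3 | the dealer opened cup 2) = (1/5) / (4/5) = 1/4.

1/4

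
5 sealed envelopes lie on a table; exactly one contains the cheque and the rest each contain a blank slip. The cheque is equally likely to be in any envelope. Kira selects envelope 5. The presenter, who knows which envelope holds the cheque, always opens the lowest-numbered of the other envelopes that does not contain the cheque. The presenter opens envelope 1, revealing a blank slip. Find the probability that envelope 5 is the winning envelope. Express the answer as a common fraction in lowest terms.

Consider each possible location of the cheque in turn.
If it is in envelope 1 (prior 1/5): the presenter opened envelope 1, so this case is ruled out; weight (1/5)·0 = 0.
If it is in any of envelopes 2, 3, 4, and 5 (prior 1/5 each): envelope 1 is the lowest-numbered option available, probability 1; weight (1/5)·1 = 1/5 each.
The weights sum to 4/5.
So P(the cheque in envelope 5 | the presenter opened envelope 1) = (1/5) / (4/5) = 1/4.

1/4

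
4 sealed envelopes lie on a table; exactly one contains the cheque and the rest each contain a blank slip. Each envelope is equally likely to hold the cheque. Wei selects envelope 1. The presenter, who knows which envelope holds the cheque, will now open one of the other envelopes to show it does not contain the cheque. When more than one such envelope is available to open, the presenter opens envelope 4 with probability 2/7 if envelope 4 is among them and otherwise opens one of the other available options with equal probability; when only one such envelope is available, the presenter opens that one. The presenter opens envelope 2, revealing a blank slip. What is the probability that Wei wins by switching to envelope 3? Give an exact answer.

5/11

Apply Bayes' rule, conditioning on where the cheque actually is.
If it is in envelope 1 (prior 1/4): envelope 4 is available but not opened; envelope 2 gets probability (1 − 2/7)/2 = 5/14; weight (1/4)·(5/14) = 5/56.
If it is in envelope 2 (prior 1/4): the presenter opened envelope 2, so this case is ruled out; weight (1/4)·0 = 0.
If it is in envelope 3 (prior 1/4): envelope 4 is available but not opened, probability 5/7; weight (1/4)·(5/7) = 5/28.
If it is in envelope 4 (prior 1/4): envelope 4 holds the prize so is unavailable; the presenter chooses uniformly among the 2 others, probability 1/2; weight (1/4)·(1/2) = 1/8.
The weights sum to 11/28.
So P(the cheque in envelope 3 | the presenter opened envelope 2) = (5/28) / (11/28) = 5/11.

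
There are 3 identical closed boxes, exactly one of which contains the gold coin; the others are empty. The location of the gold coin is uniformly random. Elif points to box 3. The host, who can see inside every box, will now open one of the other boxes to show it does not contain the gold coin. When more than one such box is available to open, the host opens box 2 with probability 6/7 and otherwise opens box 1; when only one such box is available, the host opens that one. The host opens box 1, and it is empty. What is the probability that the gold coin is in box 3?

1/8

Condition on the true location of the gold coin.
If it is in box 1 (prior 1/3): the host opened box 1, so this case is ruled out; weight (1/3)·0 = 0.
If it is in box 2 (prior 1/3): only box 1 is available, probability 1; weight (1/3)·1 = 1/3.
If it is in box 3 (prior 1/3): box 2 is available but not opened, probability 1/7; weight (1/3)·(1/7) = 1/21.
The weights sum to 8/21.
So P(the gold coin in box 3 | the host opened box 1) = (1/21) / (8/21) = 1/8.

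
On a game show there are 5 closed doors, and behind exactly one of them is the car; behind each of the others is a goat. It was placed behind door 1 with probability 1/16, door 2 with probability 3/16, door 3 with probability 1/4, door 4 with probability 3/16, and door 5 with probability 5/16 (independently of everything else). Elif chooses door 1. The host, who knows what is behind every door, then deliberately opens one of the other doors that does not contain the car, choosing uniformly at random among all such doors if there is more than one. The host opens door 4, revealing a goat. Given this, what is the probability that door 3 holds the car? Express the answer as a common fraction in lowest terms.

16/51

Consider each possible location of the car in turn.
If it is behind door 1 (prior 1/16): the host has 4 equally likely choices, so probability 1/4; weight (1/16)·(1/4) = 1/64.
If it is behind door 2 (prior 3/16): the host has 3 equally likely choices, so probability 1/3; weight (3/16)·(1/3) = 1/16.
If it is behind door 3 (prior 1/4): the host has 3 equally likely choices, so probability 1/3; weight (1/4)·(1/3) = 1/12.
If it is behind door 4 (prior 3/16): the host opened door 4, so this case is ruled out; weight (3/16)·0 = 0.
If it is behind door 5 (prior 5/16): the host has 3 equally likely choices, so probability 1/3; weight (5/16)·(1/3) = 5/48.
The weights sum to 17/64.
So P(the car behind door 3 | the host opened door 4) = (1/12) / (17/64) = 16/51.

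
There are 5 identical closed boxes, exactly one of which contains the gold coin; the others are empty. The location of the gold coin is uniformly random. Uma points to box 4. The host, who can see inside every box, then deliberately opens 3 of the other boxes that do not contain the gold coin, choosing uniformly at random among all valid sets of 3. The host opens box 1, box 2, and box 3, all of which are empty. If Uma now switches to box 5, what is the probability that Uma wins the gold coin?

4/5

Consider each possible location of the gold coin in turn.
If it is in any of boxes 1, 2, and 3 (prior 1/5 each): that box was opened and seen not to hold the prize — ruled out; weight (1/5)·0 = 0 each.
If it is in box 4 (prior 1/5): the host has 4 equally likely choices, so probability 1/4; weight (1/5)·(1/4) = 1/20.
If it is in box 5 (prior 1/5): the host has no choice, probability 1; weight (1/5)·1 = 1/5.
The weights sum to 1/4.
So P(the gold coin in box 5 | the host opened box 1, box 2, and box 3) = (1/5) / (1/4) = 4/5.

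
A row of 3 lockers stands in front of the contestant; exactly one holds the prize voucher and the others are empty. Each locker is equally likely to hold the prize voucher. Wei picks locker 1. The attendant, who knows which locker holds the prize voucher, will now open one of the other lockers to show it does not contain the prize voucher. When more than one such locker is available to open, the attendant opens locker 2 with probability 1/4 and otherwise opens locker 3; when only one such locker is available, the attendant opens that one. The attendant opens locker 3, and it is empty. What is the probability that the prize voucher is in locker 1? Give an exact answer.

3/7

Condition on the true location of the prize voucher.
If it is in locker 1 (prior 1/3): locker 2 is available but not opened, probability 3/4; weight (1/3)·(3/4) = 1/4.
If it is in locker 2 (prior 1/3): only locker 3 is available, probability 1; weight (1/3)·1 = 1/3.
If it is in locker 3 (prior 1/3): the attendant opened locker 3, so this case is ruled out; weight (1/3)·0 = 0.
The weights sum to 7/12.
So P(the prize voucher in locker 1 | the attendant opened locker 3) = (1/4) / (7/12) = 3/7.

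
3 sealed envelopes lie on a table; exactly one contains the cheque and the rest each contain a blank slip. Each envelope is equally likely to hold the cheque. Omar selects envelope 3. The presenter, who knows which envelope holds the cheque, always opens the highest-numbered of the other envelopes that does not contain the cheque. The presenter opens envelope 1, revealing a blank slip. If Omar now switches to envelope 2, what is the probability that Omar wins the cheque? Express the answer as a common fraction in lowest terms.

Condition on the true location of the cheque.
If it is in envelope 1 (prior 1/3): the presenter opened envelope 1, so this case is ruled out; weight (1/3)·0 = 0.
If it is in envelope 2 (prior 1/3): envelope 1 is the highest-numbered option available, probability 1; weight (1/3)·1 = 1/3.
If it is in envelope 3 (prior 1/3): the presenter would have opened envelope 2 instead, probability 0; weight (1/3)·0 = 0.
The weights sum to 1/3.
So P(the cheque in envelope 2 | the presenter opened envelope 1) = (1/3) / (1/3) = 1.

1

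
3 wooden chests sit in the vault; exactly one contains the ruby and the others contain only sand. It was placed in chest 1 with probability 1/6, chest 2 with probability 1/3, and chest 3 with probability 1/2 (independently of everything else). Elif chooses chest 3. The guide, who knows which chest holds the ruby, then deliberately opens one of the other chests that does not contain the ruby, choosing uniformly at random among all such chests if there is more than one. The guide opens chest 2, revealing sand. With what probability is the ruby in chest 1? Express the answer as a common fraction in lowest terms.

2/5

Consider each possible location of the ruby in turn.
If it is in chest 1 (prior 1/6): the guide has no choice, probability 1; weight (1/6)·1 = 1/6.
If it is in chest 2 (prior 1/3): the guide opened chest 2, so this case is ruled out; weight (1/3)·0 = 0.
If it is in chest 3 (prior 1/2): the guide has 2 equally likely choices, so probability 1/2; weight (1/2)·(1/2) = 1/4.
The weights sum to 5/12.
So P(the ruby in chest 1 | the guide opened chest 2) = (1/6) / (5/12) = 2/5.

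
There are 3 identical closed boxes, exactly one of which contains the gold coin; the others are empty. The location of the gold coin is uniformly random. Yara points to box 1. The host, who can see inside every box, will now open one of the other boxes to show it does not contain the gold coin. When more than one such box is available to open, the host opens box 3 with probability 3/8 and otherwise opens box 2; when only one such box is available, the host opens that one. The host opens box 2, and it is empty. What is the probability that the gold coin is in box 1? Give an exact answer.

Condition on the true location of the gold coin.
If it is in box 1 (prior 1/3): box 3 is available but not opened, probability 5/8; weight (1/3)·(5/8) = 5/24.
If it is in box 2 (prior 1/3): the host opened box 2, so this case is ruled out; weight (1/3)·0 = 0.
If it is in box 3 (prior 1/3): only box 2 is available, probability 1; weight (1/3)·1 = 1/3.
The weights sum to 13/24.
So P(the gold coin in box 1 | the host opened box 2) = (5/24) / (13/24) = 5/13.

5/13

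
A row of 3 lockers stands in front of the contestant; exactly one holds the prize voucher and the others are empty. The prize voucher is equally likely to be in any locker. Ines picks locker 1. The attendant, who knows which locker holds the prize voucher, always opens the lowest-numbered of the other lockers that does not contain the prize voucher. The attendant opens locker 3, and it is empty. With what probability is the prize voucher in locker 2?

1

Apply Bayes' rule, conditioning on where the prize voucher actually is.
If it is in locker 1 (prior 1/3): the attendant would have opened locker 2 instead, probability 0; weight (1/3)·0 = 0.
If it is in locker 2 (prior 1/3): locker 3 is the lowest-numbered option available, probability 1; weight (1/3)·1 = 1/3.
If it is in locker 3 (prior 1/3): the attendant opened locker 3, so this case is ruled out; weight (1/3)·0 = 0.
The weights sum to 1/3.
So P(the prize voucher in locker 2 | the attendant opened locker 3) = (1/3) / (1/3) = 1.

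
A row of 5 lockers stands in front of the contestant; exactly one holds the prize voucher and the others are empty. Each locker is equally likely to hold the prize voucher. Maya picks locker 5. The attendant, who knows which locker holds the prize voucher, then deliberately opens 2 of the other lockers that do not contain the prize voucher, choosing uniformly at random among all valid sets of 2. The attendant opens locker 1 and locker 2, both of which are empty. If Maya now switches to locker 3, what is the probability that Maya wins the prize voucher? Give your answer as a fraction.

2/5

Consider each possible location of the prize voucher in turn.
If it is in either of lockers 1 and 2 (prior 1/5 each): that locker was opened and seen not to hold the prize — ruled out; weight (1/5)·0 = 0 each.
If it is in either of lockers 3 and 4 (prior 1/5 each): the attendant has 3 equally likely choices, so probability 1/3; weight (1/5)·(1/3) = 1/15 each.
If it is in locker 5 (prior 1/5): the attendant has 6 equally likely choices, so probability 1/6; weight (1/5)·(1/6) = 1/30.
The weights sum to 1/6.
So P(the prize voucher in locker 3 | the attendant opened locker 1 and locker 2) = (1/15) / (1/6) = 2/5.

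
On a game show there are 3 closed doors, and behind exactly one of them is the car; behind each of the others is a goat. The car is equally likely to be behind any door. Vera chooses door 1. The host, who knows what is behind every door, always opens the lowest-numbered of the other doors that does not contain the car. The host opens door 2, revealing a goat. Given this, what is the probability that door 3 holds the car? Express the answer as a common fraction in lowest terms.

1/2

Condition on the true location of the car.
If it is behind either of doors 1 and 3 (prior 1/3 each): door 2 is the lowest-numbered option available, probability 1; weight (1/3)·1 = 1/3 each.
If it is behind door 2 (prior 1/3): the host opened door 2, so this case is ruled out; weight (1/3)·0 = 0.
The weights sum to 2/3.
So P(the car behind door 3 | the host opened door 2) = (1/3) / (2/3) = 1/2.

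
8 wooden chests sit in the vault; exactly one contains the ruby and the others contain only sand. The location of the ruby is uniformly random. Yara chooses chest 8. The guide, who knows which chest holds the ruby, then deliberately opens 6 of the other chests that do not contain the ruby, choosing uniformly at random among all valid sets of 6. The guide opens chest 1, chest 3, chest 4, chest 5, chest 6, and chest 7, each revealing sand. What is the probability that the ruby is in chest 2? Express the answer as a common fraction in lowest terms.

Consider each possible location of the ruby in turn.
If it is in any of chests 1, 3, 4, 5, 6, and 7 (prior 1/8 each): that chest was opened and seen not to hold the prize — ruled out; weight (1/8)·0 = 0 each.
If it is in chest 2 (prior 1/8): the guide has no choice, probability 1; weight (1/8)·1 = 1/8.
If it is in chest 8 (prior 1/8): the guide has 7 equally likely choices, so probability 1/7; weight (1/8)·(1/7) = 1/56.
The weights sum to 1/7.
So P(the ruby in chest 2 | the guide opened chest 1, chest 3, chest 4, chest 5, chest 6, and chest 7) = (1/8) / (1/7) = 7/8.

7/8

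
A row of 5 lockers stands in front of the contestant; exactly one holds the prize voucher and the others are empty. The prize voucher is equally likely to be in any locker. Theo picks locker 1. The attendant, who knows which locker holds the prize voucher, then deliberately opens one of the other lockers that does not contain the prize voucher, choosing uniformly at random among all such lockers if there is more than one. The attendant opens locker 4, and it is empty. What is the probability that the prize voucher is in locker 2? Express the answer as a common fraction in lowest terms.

Consider each possible location of the prize voucher in turn.
If it is in locker 1 (prior 1/5): the attendant has 4 equally likely choices, so probability 1/4; weight (1/5)·(1/4) = 1/20.
If it is in any of lockers 2, 3, and 5 (prior 1/5 each): the attendant has 3 equally likely choices, so probability 1/3; weight (1/5)·(1/3) = 1/15 each.
If it is in locker 4 (prior 1/5): the attendant opened locker 4, so this case is ruled out; weight (1/5)·0 = 0.
The weights sum to 1/4.
So P(the prize voucher in locker 2 | the attendant opened locker 4) = (1/15) / (1/4) = 4/15.

4/15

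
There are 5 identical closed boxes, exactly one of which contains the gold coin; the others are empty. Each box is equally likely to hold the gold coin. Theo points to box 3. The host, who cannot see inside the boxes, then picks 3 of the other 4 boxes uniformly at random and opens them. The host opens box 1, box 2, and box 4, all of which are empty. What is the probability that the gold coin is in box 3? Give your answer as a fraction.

1/2

Consider each possible location of the gold coin in turn.
If it is in any of boxes 1, 2, and 4 (prior 1/5 each): that box was opened and seen not to hold the prize — ruled out; weight (1/5)·0 = 0 each.
If it is in either of boxes 3 and 5 (prior 1/5 each): the host picks exactly this set with probability 1/4 regardless, and none is the prize; weight (1/5)·(1/4) = 1/20 each.
The weights sum to 1/10.
So P(the gold coin in box 3 | the host opened box 1, box 2, and box 4) = (1/20) / (1/10) = 1/2.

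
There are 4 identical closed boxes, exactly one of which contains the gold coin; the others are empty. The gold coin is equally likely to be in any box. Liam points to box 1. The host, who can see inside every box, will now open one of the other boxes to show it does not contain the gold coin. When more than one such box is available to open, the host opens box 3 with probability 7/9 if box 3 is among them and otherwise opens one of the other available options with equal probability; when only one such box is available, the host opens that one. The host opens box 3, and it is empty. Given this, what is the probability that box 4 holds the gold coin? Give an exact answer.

Condition on the true location of the gold coin.
If it is in any of boxes 1, 2, and 4 (prior 1/4 each): box 3 is available, opened with probability 7/9; weight (1/4)·(7/9) = 7/36 each.
If it is in box 3 (prior 1/4): the host opened box 3, so this case is ruled out; weight (1/4)·0 = 0.
The weights sum to 7/12.
So P(the gold coin in box 4 | the host opened box 3) = (7/36) / (7/12) = 1/3.

1/3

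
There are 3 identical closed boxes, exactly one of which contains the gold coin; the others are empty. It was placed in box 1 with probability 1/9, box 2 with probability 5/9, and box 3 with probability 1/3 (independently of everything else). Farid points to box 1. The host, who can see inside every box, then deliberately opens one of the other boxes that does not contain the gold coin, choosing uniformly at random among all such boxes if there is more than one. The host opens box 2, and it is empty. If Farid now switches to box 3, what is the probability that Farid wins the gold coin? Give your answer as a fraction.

6/7

Consider each possible location of the gold coin in turn.
If it is in box 1 (prior 1/9): the host has 2 equally likely choices, so probability 1/2; weight (1/9)·(1/2) = 1/18.
If it is in box 2 (prior 5/9): the host opened box 2, so this case is ruled out; weight (5/9)·0 = 0.
If it is in box 3 (prior 1/3): the host has no choice, probability 1; weight (1/3)·1 = 1/3.
The weights sum to 7/18.
So P(the gold coin in box 3 | the host opened box 2) = (1/3) / (7/18) = 6/7.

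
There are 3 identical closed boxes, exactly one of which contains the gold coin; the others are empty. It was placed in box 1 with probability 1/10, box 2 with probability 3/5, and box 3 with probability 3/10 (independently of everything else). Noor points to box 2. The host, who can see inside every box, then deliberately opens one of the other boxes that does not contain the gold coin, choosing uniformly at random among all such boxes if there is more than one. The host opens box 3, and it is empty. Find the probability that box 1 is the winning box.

1/4

Condition on the true location of the gold coin.
If it is in box 1 (prior 1/10): the host has no choice, probability 1; weight (1/10)·1 = 1/10.
If it is in box 2 (prior 3/5): the host has 2 equally likely choices, so probability 1/2; weight (3/5)·(1/2) = 3/10.
If it is in box 3 (prior 3/10): the host opened box 3, so this case is ruled out; weight (3/10)·0 = 0.
The weights sum to 2/5.
So P(the gold coin in box 1 | the host opened box 3) = (1/10) / (2/5) = 1/4.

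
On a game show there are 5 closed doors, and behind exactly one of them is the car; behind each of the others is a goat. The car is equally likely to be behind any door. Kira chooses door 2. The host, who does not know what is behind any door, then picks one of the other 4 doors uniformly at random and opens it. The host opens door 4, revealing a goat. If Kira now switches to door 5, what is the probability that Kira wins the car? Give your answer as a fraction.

1/4

Condition on the true location of the car.
If it is behind any of doors 1, 2, 3, and 5 (prior 1/5 each): the host picks door 4 with probability 1/4 regardless, and it is not the prize; weight (1/5)·(1/4) = 1/20 each.
If it is behind door 4 (prior 1/5): the host opened door 4, so this case is ruled out; weight (1/5)·0 = 0.
The weights sum to 1/5.
So P(the car behind door 5 | the host opened door 4) = (1/20) / (1/5) = 1/4.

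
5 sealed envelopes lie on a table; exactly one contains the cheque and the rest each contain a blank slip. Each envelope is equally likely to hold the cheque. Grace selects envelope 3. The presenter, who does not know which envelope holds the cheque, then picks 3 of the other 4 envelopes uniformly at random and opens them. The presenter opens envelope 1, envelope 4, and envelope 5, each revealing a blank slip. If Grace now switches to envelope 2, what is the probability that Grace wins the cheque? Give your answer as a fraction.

1/2

Condition on the true location of the cheque.
If it is in any of envelopes 1, 4, and 5 (prior 1/5 each): that envelope was opened and seen not to hold the prize — ruled out; weight (1/5)·0 = 0 each.
If it is in either of envelopes 2 and 3 (prior 1/5 each): the presenter picks exactly this set with probability 1/4 regardless, and none is the prize; weight (1/5)·(1/4) = 1/20 each.
The weights sum to 1/10.
So P(the cheque in envelope 2 | the presenter opened envelope 1, envelope 4, and envelope 5) = (1/20) / (1/10) = 1/2.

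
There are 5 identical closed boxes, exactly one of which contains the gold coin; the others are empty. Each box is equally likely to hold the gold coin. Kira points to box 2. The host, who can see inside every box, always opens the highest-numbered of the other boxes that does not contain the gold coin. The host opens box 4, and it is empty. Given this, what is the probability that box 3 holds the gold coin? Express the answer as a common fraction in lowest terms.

0

Consider each possible location of the gold coin in turn.
If it is in any of boxes 1, 2, and 3 (prior 1/5 each): the host would have opened box 5 instead, probability 0; weight (1/5)·0 = 0 each.
If it is in box 4 (prior 1/5): the host opened box 4, so this case is ruled out; weight (1/5)·0 = 0.
If it is in box 5 (prior 1/5): box 4 is the highest-numbered option available, probability 1; weight (1/5)·1 = 1/5.
The weights sum to 1/5.
So P(the gold coin in box 3 | the host opened box 4) = 0 / (1/5) = 0.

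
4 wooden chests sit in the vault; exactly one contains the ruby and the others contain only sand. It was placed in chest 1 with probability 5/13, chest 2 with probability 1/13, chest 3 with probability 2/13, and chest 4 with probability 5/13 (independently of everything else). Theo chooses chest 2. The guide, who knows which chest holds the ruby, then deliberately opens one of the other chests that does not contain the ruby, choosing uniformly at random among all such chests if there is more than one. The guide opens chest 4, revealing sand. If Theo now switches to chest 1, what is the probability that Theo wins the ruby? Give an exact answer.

15/23

Apply Bayes' rule, conditioning on where the ruby actually is.
If it is in chest 1 (prior 5/13): the guide has 2 equally likely choices, so probability 1/2; weight (5/13)·(1/2) = 5/26.
If it is in chest 2 (prior 1/13): the guide has 3 equally likely choices, so probability 1/3; weight (1/13)·(1/3) = 1/39.
If it is in chest 3 (prior 2/13): the guide has 2 equally likely choices, so probability 1/2; weight (2/13)·(1/2) = 1/13.
If it is in chest 4 (prior 5/13): the guide opened chest 4, so this case is ruled out; weight (5/13)·0 = 0.
The weights sum to 23/78.
So P(the ruby in chest 1 | the guide opened chest 4) = (5/26) / (23/78) = 15/23.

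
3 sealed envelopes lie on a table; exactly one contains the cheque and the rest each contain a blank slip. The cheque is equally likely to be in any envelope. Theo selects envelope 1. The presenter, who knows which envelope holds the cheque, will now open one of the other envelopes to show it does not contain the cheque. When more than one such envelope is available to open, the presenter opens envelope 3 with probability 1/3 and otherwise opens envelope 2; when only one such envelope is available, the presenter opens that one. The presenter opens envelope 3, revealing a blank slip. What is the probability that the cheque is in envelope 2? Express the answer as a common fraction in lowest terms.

3/4

Condition on the true location of the cheque.
If it is in envelope 1 (prior 1/3): envelope 3 is available, opened with probability 1/3; weight (1/3)·(1/3) = 1/9.
If it is in envelope 2 (prior 1/3): only envelope 3 is available, probability 1; weight (1/3)·1 = 1/3.
If it is in envelope 3 (prior 1/3): the presenter opened envelope 3, so this case is ruled out; weight (1/3)·0 = 0.
The weights sum to 4/9.
So P(the cheque in envelope 2 | the presenter opened envelope 3) = (1/3) / (4/9) = 3/4.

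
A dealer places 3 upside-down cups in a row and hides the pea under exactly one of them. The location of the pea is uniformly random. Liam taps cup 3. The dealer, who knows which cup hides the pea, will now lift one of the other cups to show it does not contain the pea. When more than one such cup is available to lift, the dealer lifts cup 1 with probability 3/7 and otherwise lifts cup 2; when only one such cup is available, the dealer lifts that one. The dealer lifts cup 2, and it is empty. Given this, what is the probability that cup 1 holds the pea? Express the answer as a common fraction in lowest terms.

7/11

Condition on the true location of the pea.
If it is under cup 1 (prior 1/3): only cup 2 is available, probability 1; weight (1/3)·1 = 1/3.
If it is under cup 2 (prior 1/3): the dealer opened cup 2, so this case is ruled out; weight (1/3)·0 = 0.
If it is under cup 3 (prior 1/3): cup 1 is available but not opened, probability 4/7; weight (1/3)·(4/7) = 4/21.
The weights sum to 11/21.
So P(the pea under cup 1 | the dealer opened cup 2) = (1/3) / (11/21) = 7/11.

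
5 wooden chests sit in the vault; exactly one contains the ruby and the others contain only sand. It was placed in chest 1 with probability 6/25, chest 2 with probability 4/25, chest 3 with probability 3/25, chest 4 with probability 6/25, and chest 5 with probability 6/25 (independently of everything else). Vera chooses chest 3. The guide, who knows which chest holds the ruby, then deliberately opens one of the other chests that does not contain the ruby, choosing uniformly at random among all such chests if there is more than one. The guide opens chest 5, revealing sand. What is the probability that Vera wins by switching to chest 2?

16/73

Condition on the true location of the ruby.
If it is in either of chests 1 and 4 (prior 6/25 each): the guide has 3 equally likely choices, so probability 1/3; weight (6/25)·(1/3) = 2/25 each.
If it is in chest 2 (prior 4/25): the guide has 3 equally likely choices, so probability 1/3; weight (4/25)·(1/3) = 4/75.
If it is in chest 3 (prior 3/25): the guide has 4 equally likely choices, so probability 1/4; weight (3/25)·(1/4) = 3/100.
If it is in chest 5 (prior 6/25): the guide opened chest 5, so this case is ruled out; weight (6/25)·0 = 0.
The weights sum to 73/300.
So P(the ruby in chest 2 | the guide opened chest 5) = (4/75) / (73/300) = 16/73.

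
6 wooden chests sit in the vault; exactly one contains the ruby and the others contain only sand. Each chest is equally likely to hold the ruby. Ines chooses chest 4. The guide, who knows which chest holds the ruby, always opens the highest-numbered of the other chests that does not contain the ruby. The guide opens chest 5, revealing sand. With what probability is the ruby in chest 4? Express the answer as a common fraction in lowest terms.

0

Apply Bayes' rule, conditioning on where the ruby actually is.
If it is in any of chests 1, 2, 3, and 4 (prior 1/6 each): the guide would have opened chest 6 instead, probability 0; weight (1/6)·0 = 0 each.
If it is in chest 5 (prior 1/6): the guide opened chest 5, so this case is ruled out; weight (1/6)·0 = 0.
If it is in chest 6 (prior 1/6): chest 5 is the highest-numbered option available, probability 1; weight (1/6)·1 = 1/6.
The weights sum to 1/6.
So P(the ruby in chest 4 | the guide opened chest 5) = 0 / (1/6) = 0.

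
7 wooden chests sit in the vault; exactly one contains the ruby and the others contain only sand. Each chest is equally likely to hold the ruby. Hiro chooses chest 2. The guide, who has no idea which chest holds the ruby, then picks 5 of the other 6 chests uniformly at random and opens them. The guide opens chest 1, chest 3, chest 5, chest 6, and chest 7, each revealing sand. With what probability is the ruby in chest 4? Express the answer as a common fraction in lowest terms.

1/2

Because the guide chose which chests to open without knowing where the ruby is, the choice is independent of the prize location. Learning that none of the 5 opened chests holds the ruby simply rules out those 5 locations and leaves the remaining 2 chests still equally likely by symmetry.
So P(the ruby in chest 4) = 1/2.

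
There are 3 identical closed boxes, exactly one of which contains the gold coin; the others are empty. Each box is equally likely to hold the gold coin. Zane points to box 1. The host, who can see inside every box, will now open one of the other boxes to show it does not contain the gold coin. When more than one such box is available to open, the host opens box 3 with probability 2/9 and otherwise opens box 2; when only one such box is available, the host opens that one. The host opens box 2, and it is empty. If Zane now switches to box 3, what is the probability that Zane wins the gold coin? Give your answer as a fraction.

Apply Bayes' rule, conditioning on where the gold coin actually is.
If it is in box 1 (prior 1/3): box 3 is available but not opened, probability 7/9; weight (1/3)·(7/9) = 7/27.
If it is in box 2 (prior 1/3): the host opened box 2, so this case is ruled out; weight (1/3)·0 = 0.
If it is in box 3 (prior 1/3): only box 2 is available, probability 1; weight (1/3)·1 = 1/3.
The weights sum to 16/27.
So P(the gold coin in box 3 | the host opened box 2) = (1/3) / (16/27) = 9/16.

9/16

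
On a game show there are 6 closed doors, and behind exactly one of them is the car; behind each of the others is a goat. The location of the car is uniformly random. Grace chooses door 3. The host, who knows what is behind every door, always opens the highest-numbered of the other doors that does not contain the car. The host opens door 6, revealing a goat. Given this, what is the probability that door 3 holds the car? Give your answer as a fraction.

1/5

Apply Bayes' rule, conditioning on where the car actually is.
If it is behind any of doors 1, 2, 3, 4, and 5 (prior 1/6 each): door 6 is the highest-numbered option available, probability 1; weight (1/6)·1 = 1/6 each.
If it is behind door 6 (prior 1/6): the host opened door 6, so this case is ruled out; weight (1/6)·0 = 0.
The weights sum to 5/6.
So P(the car behind door 3 | the host opened door 6) = (1/6) / (5/6) = 1/5.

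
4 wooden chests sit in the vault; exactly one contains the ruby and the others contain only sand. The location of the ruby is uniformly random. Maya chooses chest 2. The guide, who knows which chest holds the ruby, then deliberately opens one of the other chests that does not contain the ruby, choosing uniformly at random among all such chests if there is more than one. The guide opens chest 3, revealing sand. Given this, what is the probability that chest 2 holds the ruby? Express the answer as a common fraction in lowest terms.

1/4

Condition on the true location of the ruby.
If it is in either of chests 1 and 4 (prior 1/4 each): the guide has 2 equally likely choices, so probability 1/2; weight (1/4)·(1/2) = 1/8 each.
If it is in chest 2 (prior 1/4): the guide has 3 equally likely choices, so probability 1/3; weight (1/4)·(1/3) = 1/12.
If it is in chest 3 (prior 1/4): the guide opened chest 3, so this case is ruled out; weight (1/4)·0 = 0.
The weights sum to 1/3.
So P(the ruby in chest 2 | the guide opened chest 3) = (1/12) / (1/3) = 1/4.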